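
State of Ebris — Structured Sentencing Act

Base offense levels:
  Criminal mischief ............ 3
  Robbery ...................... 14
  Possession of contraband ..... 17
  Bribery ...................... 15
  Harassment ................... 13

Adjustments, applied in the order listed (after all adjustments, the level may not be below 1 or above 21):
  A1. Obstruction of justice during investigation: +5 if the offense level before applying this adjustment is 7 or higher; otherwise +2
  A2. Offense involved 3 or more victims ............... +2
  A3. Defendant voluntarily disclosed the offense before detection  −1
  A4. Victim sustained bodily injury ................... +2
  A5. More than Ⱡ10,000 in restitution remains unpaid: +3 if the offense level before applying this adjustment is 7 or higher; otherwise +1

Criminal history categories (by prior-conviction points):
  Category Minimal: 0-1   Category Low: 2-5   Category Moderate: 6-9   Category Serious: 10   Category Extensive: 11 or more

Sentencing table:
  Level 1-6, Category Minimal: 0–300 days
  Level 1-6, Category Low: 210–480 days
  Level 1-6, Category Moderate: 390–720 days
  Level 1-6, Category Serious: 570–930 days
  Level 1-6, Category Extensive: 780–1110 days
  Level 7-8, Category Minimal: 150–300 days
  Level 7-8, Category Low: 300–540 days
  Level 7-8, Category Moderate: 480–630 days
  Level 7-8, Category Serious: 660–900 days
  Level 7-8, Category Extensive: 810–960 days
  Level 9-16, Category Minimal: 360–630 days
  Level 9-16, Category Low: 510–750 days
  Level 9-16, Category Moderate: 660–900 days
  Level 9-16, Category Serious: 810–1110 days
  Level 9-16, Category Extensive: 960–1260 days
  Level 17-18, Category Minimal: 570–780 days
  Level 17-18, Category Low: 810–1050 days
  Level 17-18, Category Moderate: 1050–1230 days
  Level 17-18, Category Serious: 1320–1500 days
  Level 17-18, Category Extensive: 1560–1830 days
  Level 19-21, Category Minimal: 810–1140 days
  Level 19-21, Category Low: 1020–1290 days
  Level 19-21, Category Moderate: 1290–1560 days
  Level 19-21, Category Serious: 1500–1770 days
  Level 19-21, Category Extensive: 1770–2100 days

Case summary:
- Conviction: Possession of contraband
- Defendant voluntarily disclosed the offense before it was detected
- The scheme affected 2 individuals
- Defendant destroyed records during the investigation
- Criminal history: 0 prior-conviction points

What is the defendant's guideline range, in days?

Base offense level for possession of contraband: 17.
A1 applies (level before this adjustment is 17 ≥ 7, so +5): 17 + 5 = 22.
A3 applies: 22 − 1 = 21.
A5 does not apply.
Final offense level: 21.
Criminal history: 0 prior points → Category Minimal (0-1).
Level 21 falls in the 19-21 band.
Grid: Level 19-21 × Category Minimal = 810-1140 days.

810-1140 days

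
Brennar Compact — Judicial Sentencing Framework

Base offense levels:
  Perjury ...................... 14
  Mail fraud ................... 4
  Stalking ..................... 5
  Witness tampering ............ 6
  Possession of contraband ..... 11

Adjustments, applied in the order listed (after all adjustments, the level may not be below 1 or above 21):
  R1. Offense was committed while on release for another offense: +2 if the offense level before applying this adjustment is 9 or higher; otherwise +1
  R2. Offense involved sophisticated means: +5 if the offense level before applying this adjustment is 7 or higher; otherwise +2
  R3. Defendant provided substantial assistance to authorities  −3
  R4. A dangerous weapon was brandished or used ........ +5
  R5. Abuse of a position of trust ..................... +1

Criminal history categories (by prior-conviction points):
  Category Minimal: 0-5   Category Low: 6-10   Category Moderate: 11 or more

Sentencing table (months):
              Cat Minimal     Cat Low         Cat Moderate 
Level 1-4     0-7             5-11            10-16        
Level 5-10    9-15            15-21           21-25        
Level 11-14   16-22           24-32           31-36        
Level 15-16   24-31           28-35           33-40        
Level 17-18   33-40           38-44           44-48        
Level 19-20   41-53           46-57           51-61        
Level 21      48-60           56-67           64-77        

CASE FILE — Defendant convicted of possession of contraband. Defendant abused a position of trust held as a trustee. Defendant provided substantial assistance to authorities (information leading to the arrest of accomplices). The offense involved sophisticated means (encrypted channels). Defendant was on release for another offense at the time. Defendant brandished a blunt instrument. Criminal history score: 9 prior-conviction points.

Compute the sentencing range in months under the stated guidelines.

56-67 months

Base offense level for possession of contraband: 11.
R1 applies (level before this adjustment is 11 ≥ 9, so +2): 11 + 2 = 13.
R2 applies (level before this adjustment is 13 ≥ 7, so +5): 13 + 5 = 18.
R3 applies: 18 − 3 = 15.
R4 applies: 15 + 5 = 20.
R5 applies: 20 + 1 = 21.
Final offense level: 21.
Criminal history: 9 prior points → Category Low (6-10).
Level 21 falls in the 21 band.
Grid: Level 21 × Category Low = 56-67 months.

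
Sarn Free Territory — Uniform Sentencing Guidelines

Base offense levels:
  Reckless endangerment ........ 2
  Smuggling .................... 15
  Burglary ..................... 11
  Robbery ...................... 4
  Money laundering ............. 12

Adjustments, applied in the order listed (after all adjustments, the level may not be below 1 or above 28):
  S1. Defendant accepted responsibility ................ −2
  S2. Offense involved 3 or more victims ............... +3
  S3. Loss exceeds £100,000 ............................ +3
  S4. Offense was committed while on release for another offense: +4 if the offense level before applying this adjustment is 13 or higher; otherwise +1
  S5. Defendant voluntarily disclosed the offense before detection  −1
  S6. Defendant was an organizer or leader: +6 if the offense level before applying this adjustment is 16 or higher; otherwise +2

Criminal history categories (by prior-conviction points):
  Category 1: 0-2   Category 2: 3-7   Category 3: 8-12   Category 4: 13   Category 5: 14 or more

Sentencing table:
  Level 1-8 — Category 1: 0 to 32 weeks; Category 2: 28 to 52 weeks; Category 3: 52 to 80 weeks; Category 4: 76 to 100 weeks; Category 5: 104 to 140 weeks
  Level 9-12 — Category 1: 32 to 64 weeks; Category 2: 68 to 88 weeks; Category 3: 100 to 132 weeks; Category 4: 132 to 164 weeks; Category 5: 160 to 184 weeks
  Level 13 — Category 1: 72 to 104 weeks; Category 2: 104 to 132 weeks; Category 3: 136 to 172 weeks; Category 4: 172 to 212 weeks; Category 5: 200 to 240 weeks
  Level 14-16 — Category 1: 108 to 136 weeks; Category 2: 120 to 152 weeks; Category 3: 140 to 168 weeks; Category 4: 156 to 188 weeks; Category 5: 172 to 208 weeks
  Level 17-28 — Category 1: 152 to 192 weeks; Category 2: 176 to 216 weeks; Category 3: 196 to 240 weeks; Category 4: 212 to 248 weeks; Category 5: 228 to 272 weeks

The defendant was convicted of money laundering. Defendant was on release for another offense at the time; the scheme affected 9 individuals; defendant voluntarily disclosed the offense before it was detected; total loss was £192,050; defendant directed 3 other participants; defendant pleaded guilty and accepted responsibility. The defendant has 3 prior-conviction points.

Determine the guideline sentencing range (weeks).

176-216 weeks

Base offense level for money laundering: 12.
S1 applies: 12 − 2 = 10.
S2 applies: 10 + 3 = 13.
S3 applies: 13 + 3 = 16.
S4 applies (level before this adjustment is 16 ≥ 13, so +4): 16 + 4 = 20.
S5 applies: 20 − 1 = 19.
S6 applies (level before this adjustment is 19 ≥ 16, so +6): 19 + 6 = 25.
Final offense level: 25.
Criminal history: 3 prior points → Category 2 (3-7).
Level 25 falls in the 17-28 band.
Grid: Level 17-28 × Category 2 = 176-216 weeks.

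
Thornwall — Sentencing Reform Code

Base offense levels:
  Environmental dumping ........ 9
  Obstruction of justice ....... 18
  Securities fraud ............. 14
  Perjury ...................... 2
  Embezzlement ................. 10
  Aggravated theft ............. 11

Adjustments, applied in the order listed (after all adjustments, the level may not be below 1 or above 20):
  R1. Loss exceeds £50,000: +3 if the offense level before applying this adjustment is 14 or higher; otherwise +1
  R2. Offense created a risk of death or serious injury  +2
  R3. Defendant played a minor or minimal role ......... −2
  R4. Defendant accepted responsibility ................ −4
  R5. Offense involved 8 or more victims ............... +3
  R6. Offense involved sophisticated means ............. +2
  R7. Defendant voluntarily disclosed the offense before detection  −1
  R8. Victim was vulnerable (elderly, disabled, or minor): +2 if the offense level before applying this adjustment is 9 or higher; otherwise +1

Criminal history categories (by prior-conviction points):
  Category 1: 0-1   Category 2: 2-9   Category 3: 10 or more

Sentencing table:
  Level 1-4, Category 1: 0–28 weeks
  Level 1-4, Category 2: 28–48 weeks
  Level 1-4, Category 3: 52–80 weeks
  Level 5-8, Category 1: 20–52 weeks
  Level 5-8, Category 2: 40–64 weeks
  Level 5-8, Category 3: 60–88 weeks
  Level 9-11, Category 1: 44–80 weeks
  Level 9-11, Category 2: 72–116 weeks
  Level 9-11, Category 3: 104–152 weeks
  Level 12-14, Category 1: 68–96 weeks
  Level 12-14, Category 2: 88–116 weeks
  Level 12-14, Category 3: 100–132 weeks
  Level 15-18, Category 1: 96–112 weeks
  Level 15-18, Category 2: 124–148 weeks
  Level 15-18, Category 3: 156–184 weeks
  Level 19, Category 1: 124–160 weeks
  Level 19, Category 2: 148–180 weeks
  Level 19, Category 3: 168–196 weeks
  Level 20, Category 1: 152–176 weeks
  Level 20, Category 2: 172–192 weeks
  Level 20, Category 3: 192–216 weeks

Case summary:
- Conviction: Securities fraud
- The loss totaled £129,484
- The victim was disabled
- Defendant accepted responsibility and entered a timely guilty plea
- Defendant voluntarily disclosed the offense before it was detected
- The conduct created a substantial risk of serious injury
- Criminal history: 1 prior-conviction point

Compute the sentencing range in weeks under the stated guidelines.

96-112 weeks

Base offense level for securities fraud: 14.
R1 applies (level before this adjustment is 14 ≥ 14, so +3): 14 + 3 = 17.
R2 applies: 17 + 2 = 19.
R4 applies: 19 − 4 = 15.
R7 applies: 15 − 1 = 14.
R8 applies (level before this adjustment is 14 ≥ 9, so +2): 14 + 2 = 16.
Final offense level: 16.
Criminal history: 1 prior point → Category 1 (0-1).
Level 16 falls in the 15-18 band.
Grid: Level 15-18 × Category 1 = 96-112 weeks.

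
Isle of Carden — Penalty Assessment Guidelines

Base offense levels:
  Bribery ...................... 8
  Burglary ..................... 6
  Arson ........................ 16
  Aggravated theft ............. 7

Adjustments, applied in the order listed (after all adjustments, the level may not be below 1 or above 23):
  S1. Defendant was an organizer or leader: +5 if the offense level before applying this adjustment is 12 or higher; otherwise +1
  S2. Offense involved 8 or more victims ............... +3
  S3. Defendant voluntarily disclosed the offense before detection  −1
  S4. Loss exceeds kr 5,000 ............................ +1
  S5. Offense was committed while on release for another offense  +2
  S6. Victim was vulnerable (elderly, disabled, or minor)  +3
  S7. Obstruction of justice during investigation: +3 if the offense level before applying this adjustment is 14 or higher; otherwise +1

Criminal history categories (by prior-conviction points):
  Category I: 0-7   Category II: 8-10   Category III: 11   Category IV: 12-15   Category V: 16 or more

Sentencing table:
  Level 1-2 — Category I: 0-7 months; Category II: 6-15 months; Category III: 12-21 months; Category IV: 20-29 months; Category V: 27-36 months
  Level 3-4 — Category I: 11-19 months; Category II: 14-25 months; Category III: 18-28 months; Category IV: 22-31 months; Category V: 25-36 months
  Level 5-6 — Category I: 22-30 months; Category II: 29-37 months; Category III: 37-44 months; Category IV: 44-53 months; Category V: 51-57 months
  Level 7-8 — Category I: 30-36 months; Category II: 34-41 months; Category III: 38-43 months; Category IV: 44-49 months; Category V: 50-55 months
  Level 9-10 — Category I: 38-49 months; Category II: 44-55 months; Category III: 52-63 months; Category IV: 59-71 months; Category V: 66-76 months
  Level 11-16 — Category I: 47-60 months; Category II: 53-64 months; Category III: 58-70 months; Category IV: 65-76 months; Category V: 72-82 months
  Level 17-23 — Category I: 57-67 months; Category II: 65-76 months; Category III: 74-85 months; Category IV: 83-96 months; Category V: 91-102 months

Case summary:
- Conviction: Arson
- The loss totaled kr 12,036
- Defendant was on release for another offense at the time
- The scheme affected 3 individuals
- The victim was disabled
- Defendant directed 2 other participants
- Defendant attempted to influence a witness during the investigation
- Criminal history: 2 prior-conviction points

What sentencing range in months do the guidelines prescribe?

57-67 months

Base offense level for arson: 16.
S1 applies (level before this adjustment is 16 ≥ 12, so +5): 16 + 5 = 21.
S4 applies: 21 + 1 = 22.
S5 applies: 22 + 2 = 24.
S6 applies: 24 + 3 = 27.
S7 applies (level before this adjustment is 27 ≥ 14, so +3): 27 + 3 = 30.
Level 30 exceeds the maximum of 23; capped at 23.
Final offense level: 23.
Criminal history: 2 prior points → Category I (0-7).
Level 23 falls in the 17-23 band.
Grid: Level 17-23 × Category I = 57-67 months.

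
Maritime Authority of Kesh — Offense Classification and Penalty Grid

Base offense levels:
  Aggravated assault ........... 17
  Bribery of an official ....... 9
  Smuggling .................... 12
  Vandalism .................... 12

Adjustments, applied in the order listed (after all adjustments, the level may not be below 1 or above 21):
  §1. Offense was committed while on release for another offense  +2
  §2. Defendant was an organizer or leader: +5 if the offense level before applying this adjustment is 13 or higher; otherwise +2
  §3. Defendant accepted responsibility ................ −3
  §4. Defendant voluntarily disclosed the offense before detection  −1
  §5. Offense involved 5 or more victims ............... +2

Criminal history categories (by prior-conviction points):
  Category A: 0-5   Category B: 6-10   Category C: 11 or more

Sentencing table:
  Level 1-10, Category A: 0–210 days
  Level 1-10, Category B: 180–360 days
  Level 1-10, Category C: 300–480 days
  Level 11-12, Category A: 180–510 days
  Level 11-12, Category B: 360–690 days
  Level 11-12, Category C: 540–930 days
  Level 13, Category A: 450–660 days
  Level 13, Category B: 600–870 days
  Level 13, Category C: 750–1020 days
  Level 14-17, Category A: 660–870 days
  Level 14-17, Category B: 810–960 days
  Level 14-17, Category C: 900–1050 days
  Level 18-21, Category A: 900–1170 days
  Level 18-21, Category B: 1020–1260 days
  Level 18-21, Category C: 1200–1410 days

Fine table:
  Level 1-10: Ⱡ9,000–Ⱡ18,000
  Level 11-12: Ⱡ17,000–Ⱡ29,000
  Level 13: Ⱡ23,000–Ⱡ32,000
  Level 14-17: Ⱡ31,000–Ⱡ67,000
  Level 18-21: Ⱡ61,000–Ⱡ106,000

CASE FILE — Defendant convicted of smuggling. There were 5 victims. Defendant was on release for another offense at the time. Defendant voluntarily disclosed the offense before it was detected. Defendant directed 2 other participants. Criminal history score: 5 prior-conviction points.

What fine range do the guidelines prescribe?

Base offense level for smuggling: 12.
§1 applies: 12 + 2 = 14.
§2 applies (level before this adjustment is 14 ≥ 13, so +5): 14 + 5 = 19.
§4 applies: 19 − 1 = 18.
§5 applies: 18 + 2 = 20.
Final offense level: 20.
Level 20 falls in the 18-21 band.
Fine table: Level 18-21 → Ⱡ61,000–Ⱡ106,000.

Ⱡ61,000–Ⱡ106,000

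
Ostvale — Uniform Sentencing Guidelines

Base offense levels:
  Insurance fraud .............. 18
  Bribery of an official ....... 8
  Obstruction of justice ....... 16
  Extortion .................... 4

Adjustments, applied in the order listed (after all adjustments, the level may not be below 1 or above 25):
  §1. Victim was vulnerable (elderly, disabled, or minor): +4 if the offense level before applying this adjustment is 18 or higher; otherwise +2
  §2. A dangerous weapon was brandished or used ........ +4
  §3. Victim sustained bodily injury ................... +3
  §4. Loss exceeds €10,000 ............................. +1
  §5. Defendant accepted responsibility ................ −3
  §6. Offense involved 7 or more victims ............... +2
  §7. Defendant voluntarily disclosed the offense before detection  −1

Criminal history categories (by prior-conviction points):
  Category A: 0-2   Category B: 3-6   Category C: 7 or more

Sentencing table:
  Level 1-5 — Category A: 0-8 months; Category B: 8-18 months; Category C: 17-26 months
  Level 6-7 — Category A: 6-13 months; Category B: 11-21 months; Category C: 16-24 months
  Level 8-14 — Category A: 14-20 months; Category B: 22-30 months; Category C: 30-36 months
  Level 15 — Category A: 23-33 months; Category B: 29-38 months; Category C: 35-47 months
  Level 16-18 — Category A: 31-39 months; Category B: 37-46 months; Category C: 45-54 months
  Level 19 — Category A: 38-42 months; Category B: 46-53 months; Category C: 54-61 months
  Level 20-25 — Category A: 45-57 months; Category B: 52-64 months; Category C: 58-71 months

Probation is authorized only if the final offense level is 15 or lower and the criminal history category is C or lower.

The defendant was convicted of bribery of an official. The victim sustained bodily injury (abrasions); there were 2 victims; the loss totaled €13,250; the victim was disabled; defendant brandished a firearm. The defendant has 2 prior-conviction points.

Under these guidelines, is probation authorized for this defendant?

Base offense level for bribery of an official: 8.
§1 applies (level before this adjustment is 8 < 18, so +2): 8 + 2 = 10.
§2 applies: 10 + 4 = 14.
§3 applies: 14 + 3 = 17.
§4 applies: 17 + 1 = 18.
§5 does not apply.
§7 does not apply.
Final offense level: 18.
Criminal history: 2 prior points → Category A (0-2).
Level 18 falls in the 16-18 band.
Grid: Level 16-18 × Category A = 31-39 months.
Probation check: level 18 > 15 and category A ≤ C → not eligible.

No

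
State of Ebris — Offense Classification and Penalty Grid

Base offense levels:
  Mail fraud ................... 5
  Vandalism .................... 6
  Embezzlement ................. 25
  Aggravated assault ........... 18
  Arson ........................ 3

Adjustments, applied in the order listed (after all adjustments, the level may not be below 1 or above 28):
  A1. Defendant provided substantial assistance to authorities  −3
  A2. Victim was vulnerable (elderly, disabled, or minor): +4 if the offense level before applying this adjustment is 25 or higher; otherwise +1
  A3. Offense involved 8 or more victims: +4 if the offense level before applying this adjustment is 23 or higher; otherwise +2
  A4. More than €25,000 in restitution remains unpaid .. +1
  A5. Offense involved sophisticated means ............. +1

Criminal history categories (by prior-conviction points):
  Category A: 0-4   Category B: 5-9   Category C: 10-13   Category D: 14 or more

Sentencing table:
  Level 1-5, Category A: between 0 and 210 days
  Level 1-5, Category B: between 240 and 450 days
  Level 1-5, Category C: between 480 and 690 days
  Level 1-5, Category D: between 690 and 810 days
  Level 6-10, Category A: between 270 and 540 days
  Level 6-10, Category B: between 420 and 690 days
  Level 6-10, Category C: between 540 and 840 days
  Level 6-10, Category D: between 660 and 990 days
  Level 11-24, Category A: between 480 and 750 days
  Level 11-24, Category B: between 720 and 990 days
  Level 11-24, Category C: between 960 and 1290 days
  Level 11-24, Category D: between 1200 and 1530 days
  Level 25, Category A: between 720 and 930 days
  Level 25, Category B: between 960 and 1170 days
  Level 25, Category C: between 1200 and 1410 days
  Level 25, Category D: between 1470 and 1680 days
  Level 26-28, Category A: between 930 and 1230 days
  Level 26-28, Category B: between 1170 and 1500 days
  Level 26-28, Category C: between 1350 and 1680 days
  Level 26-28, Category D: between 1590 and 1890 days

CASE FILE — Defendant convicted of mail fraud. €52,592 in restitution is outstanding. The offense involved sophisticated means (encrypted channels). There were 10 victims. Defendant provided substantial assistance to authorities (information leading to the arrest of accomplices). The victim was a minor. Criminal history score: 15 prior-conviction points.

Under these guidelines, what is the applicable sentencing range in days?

Base offense level for mail fraud: 5.
A1 applies: 5 − 3 = 2.
A2 applies (level before this adjustment is 2 < 25, so +1): 2 + 1 = 3.
A3 applies (level before this adjustment is 3 < 23, so +2): 3 + 2 = 5.
A4 applies: 5 + 1 = 6.
A5 applies: 6 + 1 = 7.
Final offense level: 7.
Criminal history: 15 prior points → Category D (14+).
Level 7 falls in the 6-10 band.
Grid: Level 6-10 × Category D = 660-990 days.

660-990 days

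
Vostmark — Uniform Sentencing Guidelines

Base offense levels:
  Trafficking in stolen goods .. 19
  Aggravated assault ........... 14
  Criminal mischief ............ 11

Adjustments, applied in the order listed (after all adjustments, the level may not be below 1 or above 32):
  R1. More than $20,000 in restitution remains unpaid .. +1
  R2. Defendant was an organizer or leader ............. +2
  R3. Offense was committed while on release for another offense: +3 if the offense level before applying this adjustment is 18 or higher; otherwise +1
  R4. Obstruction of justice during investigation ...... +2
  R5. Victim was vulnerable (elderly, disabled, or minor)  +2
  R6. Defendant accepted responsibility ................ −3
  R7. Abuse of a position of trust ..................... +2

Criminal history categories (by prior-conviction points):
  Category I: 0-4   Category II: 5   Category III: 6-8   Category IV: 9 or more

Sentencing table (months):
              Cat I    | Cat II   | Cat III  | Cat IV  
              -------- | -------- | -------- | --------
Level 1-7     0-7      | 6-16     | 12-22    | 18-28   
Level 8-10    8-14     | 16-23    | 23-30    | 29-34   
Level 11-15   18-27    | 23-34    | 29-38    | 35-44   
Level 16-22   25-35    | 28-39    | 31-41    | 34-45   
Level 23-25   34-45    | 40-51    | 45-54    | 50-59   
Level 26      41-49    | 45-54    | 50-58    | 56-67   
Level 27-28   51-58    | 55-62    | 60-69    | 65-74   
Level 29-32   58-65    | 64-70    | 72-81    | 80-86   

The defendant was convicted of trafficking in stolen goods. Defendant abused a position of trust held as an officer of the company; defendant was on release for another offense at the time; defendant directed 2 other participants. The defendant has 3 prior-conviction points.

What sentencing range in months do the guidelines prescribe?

41-49 months

Base offense level for trafficking in stolen goods: 19.
R2 applies: 19 + 2 = 21.
R3 applies (level before this adjustment is 21 ≥ 18, so +3): 21 + 3 = 24.
R6 does not apply.
R7 applies: 24 + 2 = 26.
Final offense level: 26.
Criminal history: 3 prior points → Category I (0-4).
Level 26 falls in the 26 band.
Grid: Level 26 × Category I = 41-49 months.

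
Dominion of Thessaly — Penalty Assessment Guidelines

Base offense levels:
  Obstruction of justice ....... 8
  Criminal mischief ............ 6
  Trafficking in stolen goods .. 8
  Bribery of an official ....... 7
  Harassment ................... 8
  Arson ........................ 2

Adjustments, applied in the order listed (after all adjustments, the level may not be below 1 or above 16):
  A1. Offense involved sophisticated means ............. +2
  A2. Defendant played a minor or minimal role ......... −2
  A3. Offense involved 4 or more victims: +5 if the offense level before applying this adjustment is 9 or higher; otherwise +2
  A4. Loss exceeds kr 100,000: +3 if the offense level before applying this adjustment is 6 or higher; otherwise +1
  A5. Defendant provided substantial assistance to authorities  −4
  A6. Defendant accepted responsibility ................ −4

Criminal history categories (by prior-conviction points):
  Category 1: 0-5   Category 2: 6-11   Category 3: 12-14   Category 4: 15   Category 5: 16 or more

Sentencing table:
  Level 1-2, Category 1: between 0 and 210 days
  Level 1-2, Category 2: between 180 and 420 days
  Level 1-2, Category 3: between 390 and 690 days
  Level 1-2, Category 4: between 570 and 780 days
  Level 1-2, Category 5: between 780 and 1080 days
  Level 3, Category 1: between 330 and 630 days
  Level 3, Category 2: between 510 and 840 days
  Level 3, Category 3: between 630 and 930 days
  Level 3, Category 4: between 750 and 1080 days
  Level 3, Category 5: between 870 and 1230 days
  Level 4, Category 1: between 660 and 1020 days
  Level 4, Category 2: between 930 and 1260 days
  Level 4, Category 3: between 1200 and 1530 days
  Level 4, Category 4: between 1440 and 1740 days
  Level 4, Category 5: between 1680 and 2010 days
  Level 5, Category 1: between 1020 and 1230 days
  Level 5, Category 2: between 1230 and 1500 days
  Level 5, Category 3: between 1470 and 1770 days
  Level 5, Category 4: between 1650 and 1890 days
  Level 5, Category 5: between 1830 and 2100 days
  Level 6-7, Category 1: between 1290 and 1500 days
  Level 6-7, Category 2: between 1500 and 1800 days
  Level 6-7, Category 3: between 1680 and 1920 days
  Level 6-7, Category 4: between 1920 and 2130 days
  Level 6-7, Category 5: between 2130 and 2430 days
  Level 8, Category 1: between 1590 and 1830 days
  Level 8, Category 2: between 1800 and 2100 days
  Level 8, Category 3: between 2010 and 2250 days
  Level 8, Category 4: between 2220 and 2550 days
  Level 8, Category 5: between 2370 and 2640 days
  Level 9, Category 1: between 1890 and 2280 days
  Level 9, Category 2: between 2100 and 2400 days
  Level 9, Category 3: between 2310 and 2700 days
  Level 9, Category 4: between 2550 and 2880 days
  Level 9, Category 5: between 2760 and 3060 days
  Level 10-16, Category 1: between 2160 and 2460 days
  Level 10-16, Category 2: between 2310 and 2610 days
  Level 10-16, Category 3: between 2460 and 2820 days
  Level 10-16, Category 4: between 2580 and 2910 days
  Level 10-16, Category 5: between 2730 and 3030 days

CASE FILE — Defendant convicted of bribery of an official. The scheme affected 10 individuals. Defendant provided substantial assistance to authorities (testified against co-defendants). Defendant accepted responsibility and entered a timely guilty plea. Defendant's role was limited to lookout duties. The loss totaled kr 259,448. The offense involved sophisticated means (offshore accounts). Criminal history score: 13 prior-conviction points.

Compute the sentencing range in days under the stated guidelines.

1200-1530 days

Base offense level for bribery of an official: 7.
A1 applies: 7 + 2 = 9.
A2 applies: 9 − 2 = 7.
A3 applies (level before this adjustment is 7 < 9, so +2): 7 + 2 = 9.
A4 applies (level before this adjustment is 9 ≥ 6, so +3): 9 + 3 = 12.
A5 applies: 12 − 4 = 8.
A6 applies: 8 − 4 = 4.
Final offense level: 4.
Criminal history: 13 prior points → Category 3 (12-14).
Level 4 falls in the 4 band.
Grid: Level 4 × Category 3 = 1200-1530 days.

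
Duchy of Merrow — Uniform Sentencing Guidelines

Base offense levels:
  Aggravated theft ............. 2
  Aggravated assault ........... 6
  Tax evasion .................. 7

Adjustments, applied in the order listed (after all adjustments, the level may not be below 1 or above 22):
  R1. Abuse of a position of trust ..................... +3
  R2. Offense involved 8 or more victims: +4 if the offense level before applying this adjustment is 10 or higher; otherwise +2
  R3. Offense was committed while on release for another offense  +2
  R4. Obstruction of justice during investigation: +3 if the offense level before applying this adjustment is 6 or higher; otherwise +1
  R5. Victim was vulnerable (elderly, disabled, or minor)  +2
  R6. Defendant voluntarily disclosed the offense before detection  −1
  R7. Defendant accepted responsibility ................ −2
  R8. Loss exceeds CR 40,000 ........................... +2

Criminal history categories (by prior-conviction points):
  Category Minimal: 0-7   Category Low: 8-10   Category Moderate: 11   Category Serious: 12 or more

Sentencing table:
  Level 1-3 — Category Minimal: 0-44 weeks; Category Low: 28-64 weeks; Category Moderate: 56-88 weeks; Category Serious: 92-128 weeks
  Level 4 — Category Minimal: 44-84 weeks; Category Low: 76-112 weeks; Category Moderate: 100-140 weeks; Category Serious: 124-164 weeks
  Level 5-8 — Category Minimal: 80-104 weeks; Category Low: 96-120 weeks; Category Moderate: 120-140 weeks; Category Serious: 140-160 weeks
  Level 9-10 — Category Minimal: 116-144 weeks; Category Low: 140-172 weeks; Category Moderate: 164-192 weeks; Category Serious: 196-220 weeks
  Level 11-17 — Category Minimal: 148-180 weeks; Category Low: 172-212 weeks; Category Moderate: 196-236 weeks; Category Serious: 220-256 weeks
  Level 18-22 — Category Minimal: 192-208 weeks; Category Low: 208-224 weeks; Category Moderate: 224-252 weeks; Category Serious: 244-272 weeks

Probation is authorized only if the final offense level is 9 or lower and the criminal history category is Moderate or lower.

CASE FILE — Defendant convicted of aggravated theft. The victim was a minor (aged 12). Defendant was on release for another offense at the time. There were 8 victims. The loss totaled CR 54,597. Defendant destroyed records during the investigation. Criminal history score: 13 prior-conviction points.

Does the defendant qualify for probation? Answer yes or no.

No

Base offense level for aggravated theft: 2.
R2 applies (level before this adjustment is 2 < 10, so +2): 2 + 2 = 4.
R3 applies: 4 + 2 = 6.
R4 applies (level before this adjustment is 6 ≥ 6, so +3): 6 + 3 = 9.
R5 applies: 9 + 2 = 11.
R6 does not apply.
R8 applies: 11 + 2 = 13.
Final offense level: 13.
Criminal history: 13 prior points → Category Serious (12+).
Level 13 falls in the 11-17 band.
Grid: Level 11-17 × Category Serious = 220-256 weeks.
Probation check: level 13 > 9 and category Serious > Moderate → not eligible.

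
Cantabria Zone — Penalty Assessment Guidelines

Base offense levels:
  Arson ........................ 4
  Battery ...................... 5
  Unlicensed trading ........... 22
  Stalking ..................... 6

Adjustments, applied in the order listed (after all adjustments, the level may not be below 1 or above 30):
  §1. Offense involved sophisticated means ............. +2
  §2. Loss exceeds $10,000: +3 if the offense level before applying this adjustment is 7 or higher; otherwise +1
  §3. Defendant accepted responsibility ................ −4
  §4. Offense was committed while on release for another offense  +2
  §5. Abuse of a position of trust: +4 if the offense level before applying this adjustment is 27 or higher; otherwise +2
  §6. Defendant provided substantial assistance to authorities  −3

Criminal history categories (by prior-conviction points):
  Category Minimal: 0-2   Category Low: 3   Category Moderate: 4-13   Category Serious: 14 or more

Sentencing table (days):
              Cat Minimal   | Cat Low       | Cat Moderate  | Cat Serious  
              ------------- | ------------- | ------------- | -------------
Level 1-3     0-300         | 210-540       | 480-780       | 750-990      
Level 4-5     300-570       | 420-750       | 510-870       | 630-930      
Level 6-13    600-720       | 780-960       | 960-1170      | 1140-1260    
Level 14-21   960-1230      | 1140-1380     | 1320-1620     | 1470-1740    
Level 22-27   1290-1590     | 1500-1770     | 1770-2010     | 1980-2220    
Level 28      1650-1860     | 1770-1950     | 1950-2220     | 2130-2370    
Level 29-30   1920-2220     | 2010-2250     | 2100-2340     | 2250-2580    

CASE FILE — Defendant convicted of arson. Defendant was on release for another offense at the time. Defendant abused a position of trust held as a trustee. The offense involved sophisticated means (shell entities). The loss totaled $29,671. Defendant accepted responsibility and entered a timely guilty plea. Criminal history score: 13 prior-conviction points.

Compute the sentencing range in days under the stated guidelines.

960-1170 days

Base offense level for arson: 4.
§1 applies: 4 + 2 = 6.
§2 applies (level before this adjustment is 6 < 7, so +1): 6 + 1 = 7.
§3 applies: 7 − 4 = 3.
§4 applies: 3 + 2 = 5.
§5 applies (level before this adjustment is 5 < 27, so +2): 5 + 2 = 7.
§6 does not apply.
Final offense level: 7.
Criminal history: 13 prior points → Category Moderate (4-13).
Level 7 falls in the 6-13 band.
Grid: Level 6-13 × Category Moderate = 960-1170 days.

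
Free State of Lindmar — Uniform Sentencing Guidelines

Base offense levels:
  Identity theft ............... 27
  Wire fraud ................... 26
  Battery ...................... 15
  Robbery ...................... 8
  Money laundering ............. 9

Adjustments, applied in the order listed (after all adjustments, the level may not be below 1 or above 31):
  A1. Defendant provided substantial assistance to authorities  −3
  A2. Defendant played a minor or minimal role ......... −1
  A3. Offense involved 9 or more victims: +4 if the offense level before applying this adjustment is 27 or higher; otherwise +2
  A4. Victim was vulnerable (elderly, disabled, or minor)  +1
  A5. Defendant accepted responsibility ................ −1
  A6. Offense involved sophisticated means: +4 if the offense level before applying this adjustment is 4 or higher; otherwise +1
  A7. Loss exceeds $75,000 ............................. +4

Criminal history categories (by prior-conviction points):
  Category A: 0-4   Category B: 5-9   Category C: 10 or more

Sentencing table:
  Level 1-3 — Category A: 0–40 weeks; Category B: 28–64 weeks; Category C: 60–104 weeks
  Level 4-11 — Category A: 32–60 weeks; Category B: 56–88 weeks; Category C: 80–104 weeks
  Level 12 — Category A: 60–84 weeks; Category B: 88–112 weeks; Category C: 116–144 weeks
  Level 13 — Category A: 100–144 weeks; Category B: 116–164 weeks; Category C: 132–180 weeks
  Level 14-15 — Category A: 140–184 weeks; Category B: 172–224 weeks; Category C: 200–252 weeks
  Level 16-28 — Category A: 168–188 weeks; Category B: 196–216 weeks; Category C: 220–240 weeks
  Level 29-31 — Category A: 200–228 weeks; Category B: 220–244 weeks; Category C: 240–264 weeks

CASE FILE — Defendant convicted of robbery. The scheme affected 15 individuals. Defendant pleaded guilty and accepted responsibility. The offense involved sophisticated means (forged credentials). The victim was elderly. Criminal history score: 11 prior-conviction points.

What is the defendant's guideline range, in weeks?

Base offense level for robbery: 8.
A2 does not apply.
A3 applies (level before this adjustment is 8 < 27, so +2): 8 + 2 = 10.
A4 applies: 10 + 1 = 11.
A5 applies: 11 − 1 = 10.
A6 applies (level before this adjustment is 10 ≥ 4, so +4): 10 + 4 = 14.
A7 does not apply.
Final offense level: 14.
Criminal history: 11 prior points → Category C (10+).
Level 14 falls in the 14-15 band.
Grid: Level 14-15 × Category C = 200-252 weeks.

200-252 weeks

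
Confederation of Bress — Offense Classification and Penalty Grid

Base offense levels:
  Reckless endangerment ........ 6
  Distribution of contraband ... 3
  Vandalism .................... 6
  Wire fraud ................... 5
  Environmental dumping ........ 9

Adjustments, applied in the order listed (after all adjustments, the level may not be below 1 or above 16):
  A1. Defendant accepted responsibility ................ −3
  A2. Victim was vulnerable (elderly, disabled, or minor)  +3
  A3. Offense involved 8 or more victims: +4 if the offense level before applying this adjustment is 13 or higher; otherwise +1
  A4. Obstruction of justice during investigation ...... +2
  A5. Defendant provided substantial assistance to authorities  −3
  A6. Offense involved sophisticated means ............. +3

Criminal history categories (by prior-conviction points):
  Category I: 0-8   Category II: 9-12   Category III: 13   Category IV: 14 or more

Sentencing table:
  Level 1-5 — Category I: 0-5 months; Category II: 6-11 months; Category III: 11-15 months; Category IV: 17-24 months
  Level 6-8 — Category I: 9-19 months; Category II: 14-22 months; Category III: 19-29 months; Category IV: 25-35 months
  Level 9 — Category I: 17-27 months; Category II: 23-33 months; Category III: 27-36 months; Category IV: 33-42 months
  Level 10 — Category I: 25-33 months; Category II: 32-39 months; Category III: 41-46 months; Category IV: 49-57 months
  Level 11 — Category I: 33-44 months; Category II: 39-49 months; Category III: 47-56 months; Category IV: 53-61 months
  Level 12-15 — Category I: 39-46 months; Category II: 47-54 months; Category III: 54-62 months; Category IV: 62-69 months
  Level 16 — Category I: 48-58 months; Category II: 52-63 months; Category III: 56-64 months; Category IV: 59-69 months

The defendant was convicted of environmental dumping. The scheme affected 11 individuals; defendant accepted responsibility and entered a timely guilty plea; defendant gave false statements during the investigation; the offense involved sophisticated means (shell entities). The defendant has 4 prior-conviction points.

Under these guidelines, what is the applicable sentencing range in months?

39-46 months

Base offense level for environmental dumping: 9.
A1 applies: 9 − 3 = 6.
A2 does not apply.
A3 applies (level before this adjustment is 6 < 13, so +1): 6 + 1 = 7.
A4 applies: 7 + 2 = 9.
A5 does not apply.
A6 applies: 9 + 3 = 12.
Final offense level: 12.
Criminal history: 4 prior points → Category I (0-8).
Level 12 falls in the 12-15 band.
Grid: Level 12-15 × Category I = 39-46 months.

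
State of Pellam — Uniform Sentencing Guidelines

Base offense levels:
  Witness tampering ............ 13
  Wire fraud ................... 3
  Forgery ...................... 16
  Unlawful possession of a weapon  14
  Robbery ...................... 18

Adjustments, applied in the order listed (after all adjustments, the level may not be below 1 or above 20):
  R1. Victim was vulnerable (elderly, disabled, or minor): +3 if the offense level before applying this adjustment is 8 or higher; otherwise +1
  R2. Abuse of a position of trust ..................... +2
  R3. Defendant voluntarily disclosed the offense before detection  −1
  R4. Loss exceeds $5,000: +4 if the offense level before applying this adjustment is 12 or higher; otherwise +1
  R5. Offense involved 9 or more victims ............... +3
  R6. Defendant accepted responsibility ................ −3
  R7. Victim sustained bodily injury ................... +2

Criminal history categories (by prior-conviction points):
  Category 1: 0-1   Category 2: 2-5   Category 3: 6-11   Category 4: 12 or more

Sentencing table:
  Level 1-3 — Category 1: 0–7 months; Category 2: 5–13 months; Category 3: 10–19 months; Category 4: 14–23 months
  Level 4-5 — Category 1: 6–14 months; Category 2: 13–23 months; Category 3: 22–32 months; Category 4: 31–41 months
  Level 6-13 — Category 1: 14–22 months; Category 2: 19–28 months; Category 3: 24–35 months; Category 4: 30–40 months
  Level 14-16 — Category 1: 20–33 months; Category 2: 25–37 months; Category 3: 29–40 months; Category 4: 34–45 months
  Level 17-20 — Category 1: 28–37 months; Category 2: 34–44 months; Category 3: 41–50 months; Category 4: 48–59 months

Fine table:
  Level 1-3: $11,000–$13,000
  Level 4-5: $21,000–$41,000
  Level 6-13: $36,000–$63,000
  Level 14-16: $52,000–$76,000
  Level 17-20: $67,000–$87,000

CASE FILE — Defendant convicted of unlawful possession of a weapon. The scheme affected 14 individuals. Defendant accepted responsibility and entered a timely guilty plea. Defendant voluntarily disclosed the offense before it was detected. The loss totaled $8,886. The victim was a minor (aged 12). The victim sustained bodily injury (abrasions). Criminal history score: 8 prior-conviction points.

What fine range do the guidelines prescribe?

Base offense level for unlawful possession of a weapon: 14.
R1 applies (level before this adjustment is 14 ≥ 8, so +3): 14 + 3 = 17.
R2 does not apply.
R3 applies: 17 − 1 = 16.
R4 applies (level before this adjustment is 16 ≥ 12, so +4): 16 + 4 = 20.
R5 applies: 20 + 3 = 23.
R6 applies: 23 − 3 = 20.
R7 applies: 20 + 2 = 22.
Level 22 exceeds the maximum of 20; capped at 20.
Final offense level: 20.
Level 20 falls in the 17-20 band.
Fine table: Level 17-20 → $67,000–$87,000.

$67,000–$87,000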